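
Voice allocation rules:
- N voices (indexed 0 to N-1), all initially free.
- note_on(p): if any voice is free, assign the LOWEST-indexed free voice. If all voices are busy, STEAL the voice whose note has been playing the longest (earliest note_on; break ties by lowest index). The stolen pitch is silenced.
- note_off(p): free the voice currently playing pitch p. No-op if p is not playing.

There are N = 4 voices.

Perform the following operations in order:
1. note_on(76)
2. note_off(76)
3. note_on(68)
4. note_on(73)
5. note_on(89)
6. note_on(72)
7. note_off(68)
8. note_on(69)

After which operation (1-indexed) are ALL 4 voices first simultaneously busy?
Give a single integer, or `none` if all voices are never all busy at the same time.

Answer: 6

Derivation:
Op 1: note_on(76): voice 0 is free -> assigned | voices=[76 - - -]
Op 2: note_off(76): free voice 0 | voices=[- - - -]
Op 3: note_on(68): voice 0 is free -> assigned | voices=[68 - - -]
Op 4: note_on(73): voice 1 is free -> assigned | voices=[68 73 - -]
Op 5: note_on(89): voice 2 is free -> assigned | voices=[68 73 89 -]
Op 6: note_on(72): voice 3 is free -> assigned | voices=[68 73 89 72]
Op 7: note_off(68): free voice 0 | voices=[- 73 89 72]
Op 8: note_on(69): voice 0 is free -> assigned | voices=[69 73 89 72]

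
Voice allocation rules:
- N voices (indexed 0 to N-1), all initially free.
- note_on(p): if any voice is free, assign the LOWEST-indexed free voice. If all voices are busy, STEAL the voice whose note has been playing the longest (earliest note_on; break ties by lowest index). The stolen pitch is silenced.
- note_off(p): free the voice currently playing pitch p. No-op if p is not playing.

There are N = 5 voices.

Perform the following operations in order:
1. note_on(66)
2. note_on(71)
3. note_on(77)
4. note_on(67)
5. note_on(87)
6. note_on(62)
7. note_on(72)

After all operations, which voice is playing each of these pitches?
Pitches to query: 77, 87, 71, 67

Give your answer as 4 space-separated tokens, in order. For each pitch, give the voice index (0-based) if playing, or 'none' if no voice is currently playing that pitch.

Answer: 2 4 none 3

Derivation:
Op 1: note_on(66): voice 0 is free -> assigned | voices=[66 - - - -]
Op 2: note_on(71): voice 1 is free -> assigned | voices=[66 71 - - -]
Op 3: note_on(77): voice 2 is free -> assigned | voices=[66 71 77 - -]
Op 4: note_on(67): voice 3 is free -> assigned | voices=[66 71 77 67 -]
Op 5: note_on(87): voice 4 is free -> assigned | voices=[66 71 77 67 87]
Op 6: note_on(62): all voices busy, STEAL voice 0 (pitch 66, oldest) -> assign | voices=[62 71 77 67 87]
Op 7: note_on(72): all voices busy, STEAL voice 1 (pitch 71, oldest) -> assign | voices=[62 72 77 67 87]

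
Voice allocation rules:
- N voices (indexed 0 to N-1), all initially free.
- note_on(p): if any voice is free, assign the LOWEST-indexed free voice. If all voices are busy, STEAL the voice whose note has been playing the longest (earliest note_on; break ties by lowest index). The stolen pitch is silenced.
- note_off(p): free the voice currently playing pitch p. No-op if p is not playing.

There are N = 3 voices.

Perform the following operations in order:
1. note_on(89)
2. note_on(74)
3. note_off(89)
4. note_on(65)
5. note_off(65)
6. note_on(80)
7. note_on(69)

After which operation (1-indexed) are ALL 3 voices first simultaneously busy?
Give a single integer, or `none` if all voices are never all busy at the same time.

Op 1: note_on(89): voice 0 is free -> assigned | voices=[89 - -]
Op 2: note_on(74): voice 1 is free -> assigned | voices=[89 74 -]
Op 3: note_off(89): free voice 0 | voices=[- 74 -]
Op 4: note_on(65): voice 0 is free -> assigned | voices=[65 74 -]
Op 5: note_off(65): free voice 0 | voices=[- 74 -]
Op 6: note_on(80): voice 0 is free -> assigned | voices=[80 74 -]
Op 7: note_on(69): voice 2 is free -> assigned | voices=[80 74 69]

Answer: 7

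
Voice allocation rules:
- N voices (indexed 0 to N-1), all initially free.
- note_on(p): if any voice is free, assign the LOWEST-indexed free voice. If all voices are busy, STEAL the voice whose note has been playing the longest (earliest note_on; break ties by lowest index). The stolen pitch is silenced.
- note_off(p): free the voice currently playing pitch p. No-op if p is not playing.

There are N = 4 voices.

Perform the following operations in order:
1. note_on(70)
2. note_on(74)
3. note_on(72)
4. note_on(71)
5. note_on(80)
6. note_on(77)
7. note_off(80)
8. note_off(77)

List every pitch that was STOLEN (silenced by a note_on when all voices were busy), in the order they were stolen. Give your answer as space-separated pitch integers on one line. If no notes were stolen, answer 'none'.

Answer: 70 74

Derivation:
Op 1: note_on(70): voice 0 is free -> assigned | voices=[70 - - -]
Op 2: note_on(74): voice 1 is free -> assigned | voices=[70 74 - -]
Op 3: note_on(72): voice 2 is free -> assigned | voices=[70 74 72 -]
Op 4: note_on(71): voice 3 is free -> assigned | voices=[70 74 72 71]
Op 5: note_on(80): all voices busy, STEAL voice 0 (pitch 70, oldest) -> assign | voices=[80 74 72 71]
Op 6: note_on(77): all voices busy, STEAL voice 1 (pitch 74, oldest) -> assign | voices=[80 77 72 71]
Op 7: note_off(80): free voice 0 | voices=[- 77 72 71]
Op 8: note_off(77): free voice 1 | voices=[- - 72 71]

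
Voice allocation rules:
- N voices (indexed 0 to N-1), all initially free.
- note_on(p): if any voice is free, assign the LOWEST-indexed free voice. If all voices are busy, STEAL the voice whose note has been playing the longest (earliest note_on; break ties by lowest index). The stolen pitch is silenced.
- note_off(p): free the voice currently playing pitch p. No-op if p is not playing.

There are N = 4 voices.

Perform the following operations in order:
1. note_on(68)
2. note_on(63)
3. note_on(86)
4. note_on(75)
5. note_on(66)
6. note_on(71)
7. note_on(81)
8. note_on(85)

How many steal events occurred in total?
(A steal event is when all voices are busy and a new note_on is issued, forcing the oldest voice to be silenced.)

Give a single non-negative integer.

Op 1: note_on(68): voice 0 is free -> assigned | voices=[68 - - -]
Op 2: note_on(63): voice 1 is free -> assigned | voices=[68 63 - -]
Op 3: note_on(86): voice 2 is free -> assigned | voices=[68 63 86 -]
Op 4: note_on(75): voice 3 is free -> assigned | voices=[68 63 86 75]
Op 5: note_on(66): all voices busy, STEAL voice 0 (pitch 68, oldest) -> assign | voices=[66 63 86 75]
Op 6: note_on(71): all voices busy, STEAL voice 1 (pitch 63, oldest) -> assign | voices=[66 71 86 75]
Op 7: note_on(81): all voices busy, STEAL voice 2 (pitch 86, oldest) -> assign | voices=[66 71 81 75]
Op 8: note_on(85): all voices busy, STEAL voice 3 (pitch 75, oldest) -> assign | voices=[66 71 81 85]

Answer: 4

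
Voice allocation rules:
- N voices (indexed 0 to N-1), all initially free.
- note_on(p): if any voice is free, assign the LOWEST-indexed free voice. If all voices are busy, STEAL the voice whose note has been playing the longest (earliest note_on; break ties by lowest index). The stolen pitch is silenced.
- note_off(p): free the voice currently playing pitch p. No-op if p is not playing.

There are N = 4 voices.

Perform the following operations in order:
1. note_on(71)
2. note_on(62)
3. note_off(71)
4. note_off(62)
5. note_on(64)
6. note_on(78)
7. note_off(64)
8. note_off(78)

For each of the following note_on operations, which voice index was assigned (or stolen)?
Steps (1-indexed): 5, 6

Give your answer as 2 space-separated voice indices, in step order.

Op 1: note_on(71): voice 0 is free -> assigned | voices=[71 - - -]
Op 2: note_on(62): voice 1 is free -> assigned | voices=[71 62 - -]
Op 3: note_off(71): free voice 0 | voices=[- 62 - -]
Op 4: note_off(62): free voice 1 | voices=[- - - -]
Op 5: note_on(64): voice 0 is free -> assigned | voices=[64 - - -]
Op 6: note_on(78): voice 1 is free -> assigned | voices=[64 78 - -]
Op 7: note_off(64): free voice 0 | voices=[- 78 - -]
Op 8: note_off(78): free voice 1 | voices=[- - - -]

Answer: 0 1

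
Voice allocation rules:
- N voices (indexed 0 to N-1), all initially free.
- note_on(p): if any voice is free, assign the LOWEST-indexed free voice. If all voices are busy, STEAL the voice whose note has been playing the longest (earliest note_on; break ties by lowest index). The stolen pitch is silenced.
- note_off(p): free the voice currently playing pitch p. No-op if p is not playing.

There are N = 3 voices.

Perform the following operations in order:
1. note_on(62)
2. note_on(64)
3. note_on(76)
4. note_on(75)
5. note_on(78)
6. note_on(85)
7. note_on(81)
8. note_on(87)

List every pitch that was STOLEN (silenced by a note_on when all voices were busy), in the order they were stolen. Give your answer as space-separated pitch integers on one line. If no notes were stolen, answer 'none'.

Op 1: note_on(62): voice 0 is free -> assigned | voices=[62 - -]
Op 2: note_on(64): voice 1 is free -> assigned | voices=[62 64 -]
Op 3: note_on(76): voice 2 is free -> assigned | voices=[62 64 76]
Op 4: note_on(75): all voices busy, STEAL voice 0 (pitch 62, oldest) -> assign | voices=[75 64 76]
Op 5: note_on(78): all voices busy, STEAL voice 1 (pitch 64, oldest) -> assign | voices=[75 78 76]
Op 6: note_on(85): all voices busy, STEAL voice 2 (pitch 76, oldest) -> assign | voices=[75 78 85]
Op 7: note_on(81): all voices busy, STEAL voice 0 (pitch 75, oldest) -> assign | voices=[81 78 85]
Op 8: note_on(87): all voices busy, STEAL voice 1 (pitch 78, oldest) -> assign | voices=[81 87 85]

Answer: 62 64 76 75 78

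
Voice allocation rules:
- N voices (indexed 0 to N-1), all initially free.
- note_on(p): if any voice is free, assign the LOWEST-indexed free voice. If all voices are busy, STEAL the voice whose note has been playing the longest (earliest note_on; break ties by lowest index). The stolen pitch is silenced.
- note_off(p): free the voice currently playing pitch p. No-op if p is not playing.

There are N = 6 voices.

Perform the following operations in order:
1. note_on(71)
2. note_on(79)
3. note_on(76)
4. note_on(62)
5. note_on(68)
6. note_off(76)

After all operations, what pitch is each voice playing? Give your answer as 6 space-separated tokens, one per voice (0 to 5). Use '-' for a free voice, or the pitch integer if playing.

Answer: 71 79 - 62 68 -

Derivation:
Op 1: note_on(71): voice 0 is free -> assigned | voices=[71 - - - - -]
Op 2: note_on(79): voice 1 is free -> assigned | voices=[71 79 - - - -]
Op 3: note_on(76): voice 2 is free -> assigned | voices=[71 79 76 - - -]
Op 4: note_on(62): voice 3 is free -> assigned | voices=[71 79 76 62 - -]
Op 5: note_on(68): voice 4 is free -> assigned | voices=[71 79 76 62 68 -]
Op 6: note_off(76): free voice 2 | voices=[71 79 - 62 68 -]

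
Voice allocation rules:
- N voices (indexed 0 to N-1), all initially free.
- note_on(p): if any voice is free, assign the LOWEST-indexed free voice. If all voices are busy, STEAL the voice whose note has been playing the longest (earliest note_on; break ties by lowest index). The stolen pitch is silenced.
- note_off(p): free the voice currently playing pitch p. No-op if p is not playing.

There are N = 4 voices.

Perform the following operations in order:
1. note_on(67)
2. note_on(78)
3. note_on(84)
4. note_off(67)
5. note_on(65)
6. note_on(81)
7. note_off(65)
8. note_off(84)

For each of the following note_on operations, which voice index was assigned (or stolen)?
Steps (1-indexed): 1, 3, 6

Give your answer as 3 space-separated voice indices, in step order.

Op 1: note_on(67): voice 0 is free -> assigned | voices=[67 - - -]
Op 2: note_on(78): voice 1 is free -> assigned | voices=[67 78 - -]
Op 3: note_on(84): voice 2 is free -> assigned | voices=[67 78 84 -]
Op 4: note_off(67): free voice 0 | voices=[- 78 84 -]
Op 5: note_on(65): voice 0 is free -> assigned | voices=[65 78 84 -]
Op 6: note_on(81): voice 3 is free -> assigned | voices=[65 78 84 81]
Op 7: note_off(65): free voice 0 | voices=[- 78 84 81]
Op 8: note_off(84): free voice 2 | voices=[- 78 - 81]

Answer: 0 2 3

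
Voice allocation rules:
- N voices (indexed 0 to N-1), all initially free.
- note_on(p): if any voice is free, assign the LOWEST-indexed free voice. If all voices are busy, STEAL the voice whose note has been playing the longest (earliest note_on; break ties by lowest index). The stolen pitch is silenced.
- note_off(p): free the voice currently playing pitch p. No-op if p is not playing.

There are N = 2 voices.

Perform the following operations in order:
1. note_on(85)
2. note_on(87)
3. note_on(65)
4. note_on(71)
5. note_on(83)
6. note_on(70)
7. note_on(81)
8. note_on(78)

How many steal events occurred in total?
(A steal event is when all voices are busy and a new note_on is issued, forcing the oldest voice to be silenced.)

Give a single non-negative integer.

Op 1: note_on(85): voice 0 is free -> assigned | voices=[85 -]
Op 2: note_on(87): voice 1 is free -> assigned | voices=[85 87]
Op 3: note_on(65): all voices busy, STEAL voice 0 (pitch 85, oldest) -> assign | voices=[65 87]
Op 4: note_on(71): all voices busy, STEAL voice 1 (pitch 87, oldest) -> assign | voices=[65 71]
Op 5: note_on(83): all voices busy, STEAL voice 0 (pitch 65, oldest) -> assign | voices=[83 71]
Op 6: note_on(70): all voices busy, STEAL voice 1 (pitch 71, oldest) -> assign | voices=[83 70]
Op 7: note_on(81): all voices busy, STEAL voice 0 (pitch 83, oldest) -> assign | voices=[81 70]
Op 8: note_on(78): all voices busy, STEAL voice 1 (pitch 70, oldest) -> assign | voices=[81 78]

Answer: 6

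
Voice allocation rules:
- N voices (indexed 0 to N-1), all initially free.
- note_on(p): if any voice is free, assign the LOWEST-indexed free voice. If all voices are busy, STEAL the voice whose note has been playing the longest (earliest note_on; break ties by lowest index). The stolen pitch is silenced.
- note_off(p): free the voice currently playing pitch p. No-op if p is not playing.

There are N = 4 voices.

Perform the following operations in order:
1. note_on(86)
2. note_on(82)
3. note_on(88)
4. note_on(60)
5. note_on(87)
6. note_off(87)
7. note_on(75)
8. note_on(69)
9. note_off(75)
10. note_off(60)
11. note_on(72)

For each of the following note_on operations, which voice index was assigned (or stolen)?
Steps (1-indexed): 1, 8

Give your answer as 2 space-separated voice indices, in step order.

Answer: 0 1

Derivation:
Op 1: note_on(86): voice 0 is free -> assigned | voices=[86 - - -]
Op 2: note_on(82): voice 1 is free -> assigned | voices=[86 82 - -]
Op 3: note_on(88): voice 2 is free -> assigned | voices=[86 82 88 -]
Op 4: note_on(60): voice 3 is free -> assigned | voices=[86 82 88 60]
Op 5: note_on(87): all voices busy, STEAL voice 0 (pitch 86, oldest) -> assign | voices=[87 82 88 60]
Op 6: note_off(87): free voice 0 | voices=[- 82 88 60]
Op 7: note_on(75): voice 0 is free -> assigned | voices=[75 82 88 60]
Op 8: note_on(69): all voices busy, STEAL voice 1 (pitch 82, oldest) -> assign | voices=[75 69 88 60]
Op 9: note_off(75): free voice 0 | voices=[- 69 88 60]
Op 10: note_off(60): free voice 3 | voices=[- 69 88 -]
Op 11: note_on(72): voice 0 is free -> assigned | voices=[72 69 88 -]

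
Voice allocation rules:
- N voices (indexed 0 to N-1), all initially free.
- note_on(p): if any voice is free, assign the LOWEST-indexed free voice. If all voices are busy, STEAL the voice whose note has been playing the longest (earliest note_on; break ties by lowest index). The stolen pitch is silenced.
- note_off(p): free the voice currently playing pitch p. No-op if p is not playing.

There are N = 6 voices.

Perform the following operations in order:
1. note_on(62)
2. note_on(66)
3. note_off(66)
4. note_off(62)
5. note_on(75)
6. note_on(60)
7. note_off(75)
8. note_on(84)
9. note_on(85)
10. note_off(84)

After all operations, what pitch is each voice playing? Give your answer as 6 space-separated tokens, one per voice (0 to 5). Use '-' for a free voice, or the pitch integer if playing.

Answer: - 60 85 - - -

Derivation:
Op 1: note_on(62): voice 0 is free -> assigned | voices=[62 - - - - -]
Op 2: note_on(66): voice 1 is free -> assigned | voices=[62 66 - - - -]
Op 3: note_off(66): free voice 1 | voices=[62 - - - - -]
Op 4: note_off(62): free voice 0 | voices=[- - - - - -]
Op 5: note_on(75): voice 0 is free -> assigned | voices=[75 - - - - -]
Op 6: note_on(60): voice 1 is free -> assigned | voices=[75 60 - - - -]
Op 7: note_off(75): free voice 0 | voices=[- 60 - - - -]
Op 8: note_on(84): voice 0 is free -> assigned | voices=[84 60 - - - -]
Op 9: note_on(85): voice 2 is free -> assigned | voices=[84 60 85 - - -]
Op 10: note_off(84): free voice 0 | voices=[- 60 85 - - -]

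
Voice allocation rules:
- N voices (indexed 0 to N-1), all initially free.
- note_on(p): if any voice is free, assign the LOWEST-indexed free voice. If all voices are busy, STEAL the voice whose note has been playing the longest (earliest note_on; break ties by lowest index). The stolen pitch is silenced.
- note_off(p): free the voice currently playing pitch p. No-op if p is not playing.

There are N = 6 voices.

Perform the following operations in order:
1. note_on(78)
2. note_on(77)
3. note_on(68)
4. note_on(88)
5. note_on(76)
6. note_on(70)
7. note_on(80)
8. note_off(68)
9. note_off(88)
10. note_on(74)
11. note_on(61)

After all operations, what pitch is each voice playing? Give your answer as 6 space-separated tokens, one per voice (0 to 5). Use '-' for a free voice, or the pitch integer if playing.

Op 1: note_on(78): voice 0 is free -> assigned | voices=[78 - - - - -]
Op 2: note_on(77): voice 1 is free -> assigned | voices=[78 77 - - - -]
Op 3: note_on(68): voice 2 is free -> assigned | voices=[78 77 68 - - -]
Op 4: note_on(88): voice 3 is free -> assigned | voices=[78 77 68 88 - -]
Op 5: note_on(76): voice 4 is free -> assigned | voices=[78 77 68 88 76 -]
Op 6: note_on(70): voice 5 is free -> assigned | voices=[78 77 68 88 76 70]
Op 7: note_on(80): all voices busy, STEAL voice 0 (pitch 78, oldest) -> assign | voices=[80 77 68 88 76 70]
Op 8: note_off(68): free voice 2 | voices=[80 77 - 88 76 70]
Op 9: note_off(88): free voice 3 | voices=[80 77 - - 76 70]
Op 10: note_on(74): voice 2 is free -> assigned | voices=[80 77 74 - 76 70]
Op 11: note_on(61): voice 3 is free -> assigned | voices=[80 77 74 61 76 70]

Answer: 80 77 74 61 76 70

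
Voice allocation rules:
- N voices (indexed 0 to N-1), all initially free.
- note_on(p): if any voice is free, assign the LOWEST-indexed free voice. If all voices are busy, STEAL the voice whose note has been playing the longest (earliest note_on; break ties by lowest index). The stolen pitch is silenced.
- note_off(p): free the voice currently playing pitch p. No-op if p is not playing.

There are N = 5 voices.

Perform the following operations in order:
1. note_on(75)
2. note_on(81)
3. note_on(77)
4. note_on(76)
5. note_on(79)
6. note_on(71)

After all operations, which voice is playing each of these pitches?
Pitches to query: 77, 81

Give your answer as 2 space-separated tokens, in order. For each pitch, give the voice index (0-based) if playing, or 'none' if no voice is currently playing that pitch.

Op 1: note_on(75): voice 0 is free -> assigned | voices=[75 - - - -]
Op 2: note_on(81): voice 1 is free -> assigned | voices=[75 81 - - -]
Op 3: note_on(77): voice 2 is free -> assigned | voices=[75 81 77 - -]
Op 4: note_on(76): voice 3 is free -> assigned | voices=[75 81 77 76 -]
Op 5: note_on(79): voice 4 is free -> assigned | voices=[75 81 77 76 79]
Op 6: note_on(71): all voices busy, STEAL voice 0 (pitch 75, oldest) -> assign | voices=[71 81 77 76 79]

Answer: 2 1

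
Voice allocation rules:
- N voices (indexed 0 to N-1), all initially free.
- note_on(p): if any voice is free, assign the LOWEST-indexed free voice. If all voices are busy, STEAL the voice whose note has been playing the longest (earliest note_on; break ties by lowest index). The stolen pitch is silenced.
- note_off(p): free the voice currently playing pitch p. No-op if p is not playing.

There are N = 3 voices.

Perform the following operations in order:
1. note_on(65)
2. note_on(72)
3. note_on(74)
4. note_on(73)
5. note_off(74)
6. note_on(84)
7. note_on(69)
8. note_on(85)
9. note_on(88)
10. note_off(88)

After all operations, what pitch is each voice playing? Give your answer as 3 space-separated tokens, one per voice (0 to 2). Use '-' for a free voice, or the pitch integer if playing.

Answer: 85 69 -

Derivation:
Op 1: note_on(65): voice 0 is free -> assigned | voices=[65 - -]
Op 2: note_on(72): voice 1 is free -> assigned | voices=[65 72 -]
Op 3: note_on(74): voice 2 is free -> assigned | voices=[65 72 74]
Op 4: note_on(73): all voices busy, STEAL voice 0 (pitch 65, oldest) -> assign | voices=[73 72 74]
Op 5: note_off(74): free voice 2 | voices=[73 72 -]
Op 6: note_on(84): voice 2 is free -> assigned | voices=[73 72 84]
Op 7: note_on(69): all voices busy, STEAL voice 1 (pitch 72, oldest) -> assign | voices=[73 69 84]
Op 8: note_on(85): all voices busy, STEAL voice 0 (pitch 73, oldest) -> assign | voices=[85 69 84]
Op 9: note_on(88): all voices busy, STEAL voice 2 (pitch 84, oldest) -> assign | voices=[85 69 88]
Op 10: note_off(88): free voice 2 | voices=[85 69 -]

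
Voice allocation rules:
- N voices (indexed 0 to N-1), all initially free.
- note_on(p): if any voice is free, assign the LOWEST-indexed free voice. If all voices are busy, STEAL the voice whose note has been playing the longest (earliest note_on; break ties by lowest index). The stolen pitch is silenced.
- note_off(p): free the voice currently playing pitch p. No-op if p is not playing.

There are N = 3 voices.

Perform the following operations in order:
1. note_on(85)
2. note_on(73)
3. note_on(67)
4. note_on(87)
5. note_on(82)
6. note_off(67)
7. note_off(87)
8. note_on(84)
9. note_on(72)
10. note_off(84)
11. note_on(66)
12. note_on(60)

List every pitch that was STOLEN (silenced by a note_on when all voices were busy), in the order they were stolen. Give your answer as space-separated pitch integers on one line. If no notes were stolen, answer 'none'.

Answer: 85 73 82

Derivation:
Op 1: note_on(85): voice 0 is free -> assigned | voices=[85 - -]
Op 2: note_on(73): voice 1 is free -> assigned | voices=[85 73 -]
Op 3: note_on(67): voice 2 is free -> assigned | voices=[85 73 67]
Op 4: note_on(87): all voices busy, STEAL voice 0 (pitch 85, oldest) -> assign | voices=[87 73 67]
Op 5: note_on(82): all voices busy, STEAL voice 1 (pitch 73, oldest) -> assign | voices=[87 82 67]
Op 6: note_off(67): free voice 2 | voices=[87 82 -]
Op 7: note_off(87): free voice 0 | voices=[- 82 -]
Op 8: note_on(84): voice 0 is free -> assigned | voices=[84 82 -]
Op 9: note_on(72): voice 2 is free -> assigned | voices=[84 82 72]
Op 10: note_off(84): free voice 0 | voices=[- 82 72]
Op 11: note_on(66): voice 0 is free -> assigned | voices=[66 82 72]
Op 12: note_on(60): all voices busy, STEAL voice 1 (pitch 82, oldest) -> assign | voices=[66 60 72]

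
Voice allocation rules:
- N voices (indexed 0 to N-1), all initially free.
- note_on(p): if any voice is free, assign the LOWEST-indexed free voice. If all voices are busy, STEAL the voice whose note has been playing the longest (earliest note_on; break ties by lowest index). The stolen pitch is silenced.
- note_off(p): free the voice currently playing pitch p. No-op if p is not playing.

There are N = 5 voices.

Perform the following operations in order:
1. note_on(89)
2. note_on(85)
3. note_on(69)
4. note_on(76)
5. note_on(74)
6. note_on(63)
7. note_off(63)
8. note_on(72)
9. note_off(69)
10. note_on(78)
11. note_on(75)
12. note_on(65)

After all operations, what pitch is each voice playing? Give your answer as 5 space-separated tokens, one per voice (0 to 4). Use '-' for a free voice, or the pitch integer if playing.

Answer: 72 75 78 65 74

Derivation:
Op 1: note_on(89): voice 0 is free -> assigned | voices=[89 - - - -]
Op 2: note_on(85): voice 1 is free -> assigned | voices=[89 85 - - -]
Op 3: note_on(69): voice 2 is free -> assigned | voices=[89 85 69 - -]
Op 4: note_on(76): voice 3 is free -> assigned | voices=[89 85 69 76 -]
Op 5: note_on(74): voice 4 is free -> assigned | voices=[89 85 69 76 74]
Op 6: note_on(63): all voices busy, STEAL voice 0 (pitch 89, oldest) -> assign | voices=[63 85 69 76 74]
Op 7: note_off(63): free voice 0 | voices=[- 85 69 76 74]
Op 8: note_on(72): voice 0 is free -> assigned | voices=[72 85 69 76 74]
Op 9: note_off(69): free voice 2 | voices=[72 85 - 76 74]
Op 10: note_on(78): voice 2 is free -> assigned | voices=[72 85 78 76 74]
Op 11: note_on(75): all voices busy, STEAL voice 1 (pitch 85, oldest) -> assign | voices=[72 75 78 76 74]
Op 12: note_on(65): all voices busy, STEAL voice 3 (pitch 76, oldest) -> assign | voices=[72 75 78 65 74]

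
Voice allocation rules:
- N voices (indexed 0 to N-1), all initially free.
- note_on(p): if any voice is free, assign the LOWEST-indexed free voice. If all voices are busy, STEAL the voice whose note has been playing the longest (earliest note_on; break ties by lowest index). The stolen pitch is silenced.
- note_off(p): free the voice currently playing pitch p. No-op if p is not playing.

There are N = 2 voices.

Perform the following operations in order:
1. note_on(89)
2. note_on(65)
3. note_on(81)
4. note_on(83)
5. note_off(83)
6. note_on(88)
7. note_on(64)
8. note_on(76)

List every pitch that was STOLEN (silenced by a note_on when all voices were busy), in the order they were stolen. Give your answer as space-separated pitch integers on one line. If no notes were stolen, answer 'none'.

Op 1: note_on(89): voice 0 is free -> assigned | voices=[89 -]
Op 2: note_on(65): voice 1 is free -> assigned | voices=[89 65]
Op 3: note_on(81): all voices busy, STEAL voice 0 (pitch 89, oldest) -> assign | voices=[81 65]
Op 4: note_on(83): all voices busy, STEAL voice 1 (pitch 65, oldest) -> assign | voices=[81 83]
Op 5: note_off(83): free voice 1 | voices=[81 -]
Op 6: note_on(88): voice 1 is free -> assigned | voices=[81 88]
Op 7: note_on(64): all voices busy, STEAL voice 0 (pitch 81, oldest) -> assign | voices=[64 88]
Op 8: note_on(76): all voices busy, STEAL voice 1 (pitch 88, oldest) -> assign | voices=[64 76]

Answer: 89 65 81 88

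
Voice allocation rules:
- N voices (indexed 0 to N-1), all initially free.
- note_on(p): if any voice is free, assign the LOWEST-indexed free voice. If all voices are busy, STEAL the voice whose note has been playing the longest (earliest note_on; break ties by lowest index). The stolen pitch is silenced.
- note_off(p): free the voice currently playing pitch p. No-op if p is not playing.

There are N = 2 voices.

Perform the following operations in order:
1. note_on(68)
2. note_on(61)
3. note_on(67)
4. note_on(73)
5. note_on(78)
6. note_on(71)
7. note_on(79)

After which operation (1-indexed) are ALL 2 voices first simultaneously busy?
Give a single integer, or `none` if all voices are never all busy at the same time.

Op 1: note_on(68): voice 0 is free -> assigned | voices=[68 -]
Op 2: note_on(61): voice 1 is free -> assigned | voices=[68 61]
Op 3: note_on(67): all voices busy, STEAL voice 0 (pitch 68, oldest) -> assign | voices=[67 61]
Op 4: note_on(73): all voices busy, STEAL voice 1 (pitch 61, oldest) -> assign | voices=[67 73]
Op 5: note_on(78): all voices busy, STEAL voice 0 (pitch 67, oldest) -> assign | voices=[78 73]
Op 6: note_on(71): all voices busy, STEAL voice 1 (pitch 73, oldest) -> assign | voices=[78 71]
Op 7: note_on(79): all voices busy, STEAL voice 0 (pitch 78, oldest) -> assign | voices=[79 71]

Answer: 2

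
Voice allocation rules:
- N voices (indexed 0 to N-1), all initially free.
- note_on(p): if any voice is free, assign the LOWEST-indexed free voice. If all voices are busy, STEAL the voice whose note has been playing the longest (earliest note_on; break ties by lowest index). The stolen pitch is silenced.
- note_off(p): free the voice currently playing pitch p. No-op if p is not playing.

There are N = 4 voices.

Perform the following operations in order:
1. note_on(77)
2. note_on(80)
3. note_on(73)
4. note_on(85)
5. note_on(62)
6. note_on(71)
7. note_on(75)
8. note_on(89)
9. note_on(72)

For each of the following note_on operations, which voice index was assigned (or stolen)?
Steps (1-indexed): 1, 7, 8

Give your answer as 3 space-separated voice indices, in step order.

Answer: 0 2 3

Derivation:
Op 1: note_on(77): voice 0 is free -> assigned | voices=[77 - - -]
Op 2: note_on(80): voice 1 is free -> assigned | voices=[77 80 - -]
Op 3: note_on(73): voice 2 is free -> assigned | voices=[77 80 73 -]
Op 4: note_on(85): voice 3 is free -> assigned | voices=[77 80 73 85]
Op 5: note_on(62): all voices busy, STEAL voice 0 (pitch 77, oldest) -> assign | voices=[62 80 73 85]
Op 6: note_on(71): all voices busy, STEAL voice 1 (pitch 80, oldest) -> assign | voices=[62 71 73 85]
Op 7: note_on(75): all voices busy, STEAL voice 2 (pitch 73, oldest) -> assign | voices=[62 71 75 85]
Op 8: note_on(89): all voices busy, STEAL voice 3 (pitch 85, oldest) -> assign | voices=[62 71 75 89]
Op 9: note_on(72): all voices busy, STEAL voice 0 (pitch 62, oldest) -> assign | voices=[72 71 75 89]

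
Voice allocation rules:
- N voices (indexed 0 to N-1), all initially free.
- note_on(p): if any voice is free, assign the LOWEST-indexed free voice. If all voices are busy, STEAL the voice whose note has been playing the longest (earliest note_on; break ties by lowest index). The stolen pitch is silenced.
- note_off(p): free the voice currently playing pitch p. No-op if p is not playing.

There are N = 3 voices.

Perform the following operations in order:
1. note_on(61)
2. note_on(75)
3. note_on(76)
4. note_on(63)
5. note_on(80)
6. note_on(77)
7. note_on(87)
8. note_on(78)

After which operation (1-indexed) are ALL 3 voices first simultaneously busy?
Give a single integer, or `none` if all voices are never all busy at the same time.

Answer: 3

Derivation:
Op 1: note_on(61): voice 0 is free -> assigned | voices=[61 - -]
Op 2: note_on(75): voice 1 is free -> assigned | voices=[61 75 -]
Op 3: note_on(76): voice 2 is free -> assigned | voices=[61 75 76]
Op 4: note_on(63): all voices busy, STEAL voice 0 (pitch 61, oldest) -> assign | voices=[63 75 76]
Op 5: note_on(80): all voices busy, STEAL voice 1 (pitch 75, oldest) -> assign | voices=[63 80 76]
Op 6: note_on(77): all voices busy, STEAL voice 2 (pitch 76, oldest) -> assign | voices=[63 80 77]
Op 7: note_on(87): all voices busy, STEAL voice 0 (pitch 63, oldest) -> assign | voices=[87 80 77]
Op 8: note_on(78): all voices busy, STEAL voice 1 (pitch 80, oldest) -> assign | voices=[87 78 77]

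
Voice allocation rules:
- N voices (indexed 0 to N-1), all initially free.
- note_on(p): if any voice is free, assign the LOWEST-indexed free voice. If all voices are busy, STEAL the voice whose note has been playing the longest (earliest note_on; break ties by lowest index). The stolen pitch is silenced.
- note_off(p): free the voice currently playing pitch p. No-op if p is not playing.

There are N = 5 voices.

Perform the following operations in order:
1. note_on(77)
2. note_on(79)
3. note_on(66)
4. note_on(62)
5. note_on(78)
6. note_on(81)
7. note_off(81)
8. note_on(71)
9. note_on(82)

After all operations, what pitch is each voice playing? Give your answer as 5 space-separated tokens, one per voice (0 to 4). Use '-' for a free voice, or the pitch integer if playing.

Op 1: note_on(77): voice 0 is free -> assigned | voices=[77 - - - -]
Op 2: note_on(79): voice 1 is free -> assigned | voices=[77 79 - - -]
Op 3: note_on(66): voice 2 is free -> assigned | voices=[77 79 66 - -]
Op 4: note_on(62): voice 3 is free -> assigned | voices=[77 79 66 62 -]
Op 5: note_on(78): voice 4 is free -> assigned | voices=[77 79 66 62 78]
Op 6: note_on(81): all voices busy, STEAL voice 0 (pitch 77, oldest) -> assign | voices=[81 79 66 62 78]
Op 7: note_off(81): free voice 0 | voices=[- 79 66 62 78]
Op 8: note_on(71): voice 0 is free -> assigned | voices=[71 79 66 62 78]
Op 9: note_on(82): all voices busy, STEAL voice 1 (pitch 79, oldest) -> assign | voices=[71 82 66 62 78]

Answer: 71 82 66 62 78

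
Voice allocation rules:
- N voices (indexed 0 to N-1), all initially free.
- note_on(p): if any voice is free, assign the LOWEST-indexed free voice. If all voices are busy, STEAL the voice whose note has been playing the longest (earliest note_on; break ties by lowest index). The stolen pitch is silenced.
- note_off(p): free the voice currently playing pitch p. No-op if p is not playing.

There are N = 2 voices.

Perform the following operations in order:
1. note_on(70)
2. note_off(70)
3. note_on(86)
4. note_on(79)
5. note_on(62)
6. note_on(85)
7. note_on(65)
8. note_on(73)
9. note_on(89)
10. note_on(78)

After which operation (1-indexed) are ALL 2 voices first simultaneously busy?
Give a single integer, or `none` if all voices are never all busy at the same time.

Answer: 4

Derivation:
Op 1: note_on(70): voice 0 is free -> assigned | voices=[70 -]
Op 2: note_off(70): free voice 0 | voices=[- -]
Op 3: note_on(86): voice 0 is free -> assigned | voices=[86 -]
Op 4: note_on(79): voice 1 is free -> assigned | voices=[86 79]
Op 5: note_on(62): all voices busy, STEAL voice 0 (pitch 86, oldest) -> assign | voices=[62 79]
Op 6: note_on(85): all voices busy, STEAL voice 1 (pitch 79, oldest) -> assign | voices=[62 85]
Op 7: note_on(65): all voices busy, STEAL voice 0 (pitch 62, oldest) -> assign | voices=[65 85]
Op 8: note_on(73): all voices busy, STEAL voice 1 (pitch 85, oldest) -> assign | voices=[65 73]
Op 9: note_on(89): all voices busy, STEAL voice 0 (pitch 65, oldest) -> assign | voices=[89 73]
Op 10: note_on(78): all voices busy, STEAL voice 1 (pitch 73, oldest) -> assign | voices=[89 78]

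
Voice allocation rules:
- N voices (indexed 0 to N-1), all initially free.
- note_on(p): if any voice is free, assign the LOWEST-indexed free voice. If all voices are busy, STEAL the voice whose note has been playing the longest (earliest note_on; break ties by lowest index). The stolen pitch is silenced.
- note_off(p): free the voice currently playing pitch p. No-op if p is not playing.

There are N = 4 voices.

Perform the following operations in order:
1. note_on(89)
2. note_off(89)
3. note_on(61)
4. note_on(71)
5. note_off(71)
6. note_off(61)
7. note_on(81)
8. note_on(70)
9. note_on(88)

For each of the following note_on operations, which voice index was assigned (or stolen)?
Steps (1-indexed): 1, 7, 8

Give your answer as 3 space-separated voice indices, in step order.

Op 1: note_on(89): voice 0 is free -> assigned | voices=[89 - - -]
Op 2: note_off(89): free voice 0 | voices=[- - - -]
Op 3: note_on(61): voice 0 is free -> assigned | voices=[61 - - -]
Op 4: note_on(71): voice 1 is free -> assigned | voices=[61 71 - -]
Op 5: note_off(71): free voice 1 | voices=[61 - - -]
Op 6: note_off(61): free voice 0 | voices=[- - - -]
Op 7: note_on(81): voice 0 is free -> assigned | voices=[81 - - -]
Op 8: note_on(70): voice 1 is free -> assigned | voices=[81 70 - -]
Op 9: note_on(88): voice 2 is free -> assigned | voices=[81 70 88 -]

Answer: 0 0 1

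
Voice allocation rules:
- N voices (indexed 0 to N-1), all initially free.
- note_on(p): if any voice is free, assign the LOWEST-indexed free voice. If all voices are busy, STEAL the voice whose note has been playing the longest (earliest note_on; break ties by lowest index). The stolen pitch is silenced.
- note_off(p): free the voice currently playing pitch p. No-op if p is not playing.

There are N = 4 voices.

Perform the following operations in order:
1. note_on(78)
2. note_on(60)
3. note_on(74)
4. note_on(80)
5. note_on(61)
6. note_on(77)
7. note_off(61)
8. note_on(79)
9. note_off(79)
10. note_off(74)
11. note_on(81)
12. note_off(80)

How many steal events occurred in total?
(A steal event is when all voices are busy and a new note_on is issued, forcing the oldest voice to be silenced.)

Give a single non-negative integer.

Op 1: note_on(78): voice 0 is free -> assigned | voices=[78 - - -]
Op 2: note_on(60): voice 1 is free -> assigned | voices=[78 60 - -]
Op 3: note_on(74): voice 2 is free -> assigned | voices=[78 60 74 -]
Op 4: note_on(80): voice 3 is free -> assigned | voices=[78 60 74 80]
Op 5: note_on(61): all voices busy, STEAL voice 0 (pitch 78, oldest) -> assign | voices=[61 60 74 80]
Op 6: note_on(77): all voices busy, STEAL voice 1 (pitch 60, oldest) -> assign | voices=[61 77 74 80]
Op 7: note_off(61): free voice 0 | voices=[- 77 74 80]
Op 8: note_on(79): voice 0 is free -> assigned | voices=[79 77 74 80]
Op 9: note_off(79): free voice 0 | voices=[- 77 74 80]
Op 10: note_off(74): free voice 2 | voices=[- 77 - 80]
Op 11: note_on(81): voice 0 is free -> assigned | voices=[81 77 - 80]
Op 12: note_off(80): free voice 3 | voices=[81 77 - -]

Answer: 2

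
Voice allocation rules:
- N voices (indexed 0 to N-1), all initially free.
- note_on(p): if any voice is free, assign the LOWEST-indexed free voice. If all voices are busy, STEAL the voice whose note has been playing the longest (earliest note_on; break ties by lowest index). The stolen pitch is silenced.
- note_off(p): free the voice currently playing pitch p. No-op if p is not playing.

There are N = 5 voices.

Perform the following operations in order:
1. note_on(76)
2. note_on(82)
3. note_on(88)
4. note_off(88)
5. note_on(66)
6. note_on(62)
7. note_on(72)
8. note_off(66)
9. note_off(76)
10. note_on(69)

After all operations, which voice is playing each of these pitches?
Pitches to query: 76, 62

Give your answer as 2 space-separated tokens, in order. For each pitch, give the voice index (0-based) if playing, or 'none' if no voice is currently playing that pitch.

Answer: none 3

Derivation:
Op 1: note_on(76): voice 0 is free -> assigned | voices=[76 - - - -]
Op 2: note_on(82): voice 1 is free -> assigned | voices=[76 82 - - -]
Op 3: note_on(88): voice 2 is free -> assigned | voices=[76 82 88 - -]
Op 4: note_off(88): free voice 2 | voices=[76 82 - - -]
Op 5: note_on(66): voice 2 is free -> assigned | voices=[76 82 66 - -]
Op 6: note_on(62): voice 3 is free -> assigned | voices=[76 82 66 62 -]
Op 7: note_on(72): voice 4 is free -> assigned | voices=[76 82 66 62 72]
Op 8: note_off(66): free voice 2 | voices=[76 82 - 62 72]
Op 9: note_off(76): free voice 0 | voices=[- 82 - 62 72]
Op 10: note_on(69): voice 0 is free -> assigned | voices=[69 82 - 62 72]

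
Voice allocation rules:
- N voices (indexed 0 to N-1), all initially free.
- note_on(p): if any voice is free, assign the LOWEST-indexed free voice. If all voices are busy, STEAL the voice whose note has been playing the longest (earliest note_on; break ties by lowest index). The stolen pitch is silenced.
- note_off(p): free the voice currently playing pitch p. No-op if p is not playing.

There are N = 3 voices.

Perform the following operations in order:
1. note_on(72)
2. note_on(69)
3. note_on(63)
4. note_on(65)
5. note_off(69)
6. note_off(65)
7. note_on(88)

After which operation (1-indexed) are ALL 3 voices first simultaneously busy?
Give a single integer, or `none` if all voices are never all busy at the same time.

Op 1: note_on(72): voice 0 is free -> assigned | voices=[72 - -]
Op 2: note_on(69): voice 1 is free -> assigned | voices=[72 69 -]
Op 3: note_on(63): voice 2 is free -> assigned | voices=[72 69 63]
Op 4: note_on(65): all voices busy, STEAL voice 0 (pitch 72, oldest) -> assign | voices=[65 69 63]
Op 5: note_off(69): free voice 1 | voices=[65 - 63]
Op 6: note_off(65): free voice 0 | voices=[- - 63]
Op 7: note_on(88): voice 0 is free -> assigned | voices=[88 - 63]

Answer: 3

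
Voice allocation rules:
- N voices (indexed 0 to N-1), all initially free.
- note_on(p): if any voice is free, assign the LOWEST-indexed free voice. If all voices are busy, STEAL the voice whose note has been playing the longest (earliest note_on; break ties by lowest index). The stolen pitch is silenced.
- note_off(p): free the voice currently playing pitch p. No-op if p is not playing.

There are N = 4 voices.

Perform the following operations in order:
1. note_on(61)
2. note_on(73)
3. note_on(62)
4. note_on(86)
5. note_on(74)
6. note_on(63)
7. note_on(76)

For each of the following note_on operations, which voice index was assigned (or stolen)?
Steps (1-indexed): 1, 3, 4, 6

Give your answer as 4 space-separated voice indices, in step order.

Answer: 0 2 3 1

Derivation:
Op 1: note_on(61): voice 0 is free -> assigned | voices=[61 - - -]
Op 2: note_on(73): voice 1 is free -> assigned | voices=[61 73 - -]
Op 3: note_on(62): voice 2 is free -> assigned | voices=[61 73 62 -]
Op 4: note_on(86): voice 3 is free -> assigned | voices=[61 73 62 86]
Op 5: note_on(74): all voices busy, STEAL voice 0 (pitch 61, oldest) -> assign | voices=[74 73 62 86]
Op 6: note_on(63): all voices busy, STEAL voice 1 (pitch 73, oldest) -> assign | voices=[74 63 62 86]
Op 7: note_on(76): all voices busy, STEAL voice 2 (pitch 62, oldest) -> assign | voices=[74 63 76 86]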